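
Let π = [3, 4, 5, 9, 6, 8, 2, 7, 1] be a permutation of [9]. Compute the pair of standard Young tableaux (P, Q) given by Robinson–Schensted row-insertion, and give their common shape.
P = [1, 4, 5, 6, 7] / [2, 8] / [3] / [9];  Q = [1, 2, 3, 4, 6] / [5, 8] / [7] / [9];  common shape = (5, 2, 1, 1)

Row-insert the values π_1, π_2, … into P one at a time, bumping the leftmost entry strictly greater than the inserted value down to the next row. The recording tableau Q records, in position (i, j), the step at which that cell was added to P.
  Insert 3 (step 1): P = [3];  Q = [1]
  Insert 4 (step 2): P = [3, 4];  Q = [1, 2]
  Insert 5 (step 3): P = [3, 4, 5];  Q = [1, 2, 3]
  Insert 9 (step 4): P = [3, 4, 5, 9];  Q = [1, 2, 3, 4]
  Insert 6 (step 5): P = [3, 4, 5, 6] / [9];  Q = [1, 2, 3, 4] / [5]
  Insert 8 (step 6): P = [3, 4, 5, 6, 8] / [9];  Q = [1, 2, 3, 4, 6] / [5]
  Insert 2 (step 7): P = [2, 4, 5, 6, 8] / [3] / [9];  Q = [1, 2, 3, 4, 6] / [5] / [7]
  Insert 7 (step 8): P = [2, 4, 5, 6, 7] / [3, 8] / [9];  Q = [1, 2, 3, 4, 6] / [5, 8] / [7]
  Insert 1 (step 9): P = [1, 4, 5, 6, 7] / [2, 8] / [3] / [9];  Q = [1, 2, 3, 4, 6] / [5, 8] / [7] / [9]
Final shape: (5, 2, 1, 1).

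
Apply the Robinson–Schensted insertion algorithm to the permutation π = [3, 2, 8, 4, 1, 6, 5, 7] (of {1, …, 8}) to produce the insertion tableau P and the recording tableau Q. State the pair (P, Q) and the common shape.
P = [1, 4, 5, 7] / [2, 6] / [3, 8];  Q = [1, 3, 6, 8] / [2, 4] / [5, 7];  common shape = (4, 2, 2)

Row-insert the values π_1, π_2, … into P one at a time, bumping the leftmost entry strictly greater than the inserted value down to the next row. The recording tableau Q records, in position (i, j), the step at which that cell was added to P.
  Insert 3 (step 1): P = [3];  Q = [1]
  Insert 2 (step 2): P = [2] / [3];  Q = [1] / [2]
  Insert 8 (step 3): P = [2, 8] / [3];  Q = [1, 3] / [2]
  Insert 4 (step 4): P = [2, 4] / [3, 8];  Q = [1, 3] / [2, 4]
  Insert 1 (step 5): P = [1, 4] / [2, 8] / [3];  Q = [1, 3] / [2, 4] / [5]
  Insert 6 (step 6): P = [1, 4, 6] / [2, 8] / [3];  Q = [1, 3, 6] / [2, 4] / [5]
  Insert 5 (step 7): P = [1, 4, 5] / [2, 6] / [3, 8];  Q = [1, 3, 6] / [2, 4] / [5, 7]
  Insert 7 (step 8): P = [1, 4, 5, 7] / [2, 6] / [3, 8];  Q = [1, 3, 6, 8] / [2, 4] / [5, 7]
Final shape: (4, 2, 2).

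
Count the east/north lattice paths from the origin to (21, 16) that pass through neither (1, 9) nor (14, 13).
Number of paths = 10462754370

Inclusion–exclusion. Total paths: C(37, 21) = 12875774670. Through P₁: C(10, 1)·C(27, 20) = 8880300. Through P₂: C(27, 14)·C(10, 7) = 2406996000. Since P₁ is strictly southwest of P₂, a monotone path through both must visit P₁ then P₂; paths through both = C(10, 1)·C(17, 13)·C(10, 7) = 2856000. Avoid both = 12875774670 − 8880300 − 2406996000 + 2856000 = 10462754370.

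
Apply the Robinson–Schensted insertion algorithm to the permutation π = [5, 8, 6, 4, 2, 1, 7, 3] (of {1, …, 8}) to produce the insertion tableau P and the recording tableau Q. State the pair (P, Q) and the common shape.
P = [1, 3, 7] / [2, 6] / [4] / [5] / [8];  Q = [1, 2, 7] / [3, 8] / [4] / [5] / [6];  common shape = (3, 2, 1, 1, 1)

Row-insert the values π_1, π_2, … into P one at a time, bumping the leftmost entry strictly greater than the inserted value down to the next row. The recording tableau Q records, in position (i, j), the step at which that cell was added to P.
  Insert 5 (step 1): P = [5];  Q = [1]
  Insert 8 (step 2): P = [5, 8];  Q = [1, 2]
  Insert 6 (step 3): P = [5, 6] / [8];  Q = [1, 2] / [3]
  Insert 4 (step 4): P = [4, 6] / [5] / [8];  Q = [1, 2] / [3] / [4]
  Insert 2 (step 5): P = [2, 6] / [4] / [5] / [8];  Q = [1, 2] / [3] / [4] / [5]
  Insert 1 (step 6): P = [1, 6] / [2] / [4] / [5] / [8];  Q = [1, 2] / [3] / [4] / [5] / [6]
  Insert 7 (step 7): P = [1, 6, 7] / [2] / [4] / [5] / [8];  Q = [1, 2, 7] / [3] / [4] / [5] / [6]
  Insert 3 (step 8): P = [1, 3, 7] / [2, 6] / [4] / [5] / [8];  Q = [1, 2, 7] / [3, 8] / [4] / [5] / [6]
Final shape: (3, 2, 1, 1, 1).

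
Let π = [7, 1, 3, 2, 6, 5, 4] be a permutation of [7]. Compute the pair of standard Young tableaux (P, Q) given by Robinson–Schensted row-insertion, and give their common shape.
P = [1, 2, 4] / [3, 5] / [6] / [7];  Q = [1, 3, 5] / [2, 6] / [4] / [7];  common shape = (3, 2, 1, 1)

Row-insert the values π_1, π_2, … into P one at a time, bumping the leftmost entry strictly greater than the inserted value down to the next row. The recording tableau Q records, in position (i, j), the step at which that cell was added to P.
  Insert 7 (step 1): P = [7];  Q = [1]
  Insert 1 (step 2): P = [1] / [7];  Q = [1] / [2]
  Insert 3 (step 3): P = [1, 3] / [7];  Q = [1, 3] / [2]
  Insert 2 (step 4): P = [1, 2] / [3] / [7];  Q = [1, 3] / [2] / [4]
  Insert 6 (step 5): P = [1, 2, 6] / [3] / [7];  Q = [1, 3, 5] / [2] / [4]
  Insert 5 (step 6): P = [1, 2, 5] / [3, 6] / [7];  Q = [1, 3, 5] / [2, 6] / [4]
  Insert 4 (step 7): P = [1, 2, 4] / [3, 5] / [6] / [7];  Q = [1, 3, 5] / [2, 6] / [4] / [7]
Final shape: (3, 2, 1, 1).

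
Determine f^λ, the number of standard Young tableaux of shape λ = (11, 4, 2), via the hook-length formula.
# SYT of shape (11, 4, 2) = 62832

Hook-length formula: f^λ = n! / Π hook(c), product over all cells c of the Young diagram. For λ = (11, 4, 2), n = 17 boxes. Hook lengths by row (left-to-right, top-to-bottom): [13, 12, 10, 9, 7, 6, 5, 4, 3, 2, 1]; [5, 4, 2, 1]; [2, 1]. Product of hooks = 5660928000. So f^λ = 17! / 5660928000 = 355687428096000 / 5660928000 = 62832.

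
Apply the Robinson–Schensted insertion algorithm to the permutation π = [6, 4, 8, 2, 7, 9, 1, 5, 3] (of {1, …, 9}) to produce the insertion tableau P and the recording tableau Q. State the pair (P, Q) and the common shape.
P = [1, 3, 9] / [2, 5] / [4, 7] / [6, 8];  Q = [1, 3, 6] / [2, 5] / [4, 8] / [7, 9];  common shape = (3, 2, 2, 2)

Row-insert the values π_1, π_2, … into P one at a time, bumping the leftmost entry strictly greater than the inserted value down to the next row. The recording tableau Q records, in position (i, j), the step at which that cell was added to P.
  Insert 6 (step 1): P = [6];  Q = [1]
  Insert 4 (step 2): P = [4] / [6];  Q = [1] / [2]
  Insert 8 (step 3): P = [4, 8] / [6];  Q = [1, 3] / [2]
  Insert 2 (step 4): P = [2, 8] / [4] / [6];  Q = [1, 3] / [2] / [4]
  Insert 7 (step 5): P = [2, 7] / [4, 8] / [6];  Q = [1, 3] / [2, 5] / [4]
  Insert 9 (step 6): P = [2, 7, 9] / [4, 8] / [6];  Q = [1, 3, 6] / [2, 5] / [4]
  Insert 1 (step 7): P = [1, 7, 9] / [2, 8] / [4] / [6];  Q = [1, 3, 6] / [2, 5] / [4] / [7]
  Insert 5 (step 8): P = [1, 5, 9] / [2, 7] / [4, 8] / [6];  Q = [1, 3, 6] / [2, 5] / [4, 8] / [7]
  Insert 3 (step 9): P = [1, 3, 9] / [2, 5] / [4, 7] / [6, 8];  Q = [1, 3, 6] / [2, 5] / [4, 8] / [7, 9]
Final shape: (3, 2, 2, 2).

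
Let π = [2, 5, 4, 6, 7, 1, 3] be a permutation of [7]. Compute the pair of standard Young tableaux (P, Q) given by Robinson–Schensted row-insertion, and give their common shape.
P = [1, 3, 6, 7] / [2, 4] / [5];  Q = [1, 2, 4, 5] / [3, 7] / [6];  common shape = (4, 2, 1)

Row-insert the values π_1, π_2, … into P one at a time, bumping the leftmost entry strictly greater than the inserted value down to the next row. The recording tableau Q records, in position (i, j), the step at which that cell was added to P.
  Insert 2 (step 1): P = [2];  Q = [1]
  Insert 5 (step 2): P = [2, 5];  Q = [1, 2]
  Insert 4 (step 3): P = [2, 4] / [5];  Q = [1, 2] / [3]
  Insert 6 (step 4): P = [2, 4, 6] / [5];  Q = [1, 2, 4] / [3]
  Insert 7 (step 5): P = [2, 4, 6, 7] / [5];  Q = [1, 2, 4, 5] / [3]
  Insert 1 (step 6): P = [1, 4, 6, 7] / [2] / [5];  Q = [1, 2, 4, 5] / [3] / [6]
  Insert 3 (step 7): P = [1, 3, 6, 7] / [2, 4] / [5];  Q = [1, 2, 4, 5] / [3, 7] / [6]
Final shape: (4, 2, 1).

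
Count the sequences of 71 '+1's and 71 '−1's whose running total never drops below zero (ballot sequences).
C_71 = 5175569924646105559418940193995065716350

These ballot sequences are counted by the Catalan number C_n = (1/(n + 1)) · C(2n, n). For n = 71: C_71 = (1/72) · C(142, 71) = 372641034574519600278163693967644731577200/72 = 5175569924646105559418940193995065716350.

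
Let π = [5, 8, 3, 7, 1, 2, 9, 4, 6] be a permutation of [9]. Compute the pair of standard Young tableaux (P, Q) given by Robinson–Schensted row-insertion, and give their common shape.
P = [1, 2, 4, 6] / [3, 7, 9] / [5, 8];  Q = [1, 2, 7, 9] / [3, 4, 8] / [5, 6];  common shape = (4, 3, 2)

Row-insert the values π_1, π_2, … into P one at a time, bumping the leftmost entry strictly greater than the inserted value down to the next row. The recording tableau Q records, in position (i, j), the step at which that cell was added to P.
  Insert 5 (step 1): P = [5];  Q = [1]
  Insert 8 (step 2): P = [5, 8];  Q = [1, 2]
  Insert 3 (step 3): P = [3, 8] / [5];  Q = [1, 2] / [3]
  Insert 7 (step 4): P = [3, 7] / [5, 8];  Q = [1, 2] / [3, 4]
  Insert 1 (step 5): P = [1, 7] / [3, 8] / [5];  Q = [1, 2] / [3, 4] / [5]
  Insert 2 (step 6): P = [1, 2] / [3, 7] / [5, 8];  Q = [1, 2] / [3, 4] / [5, 6]
  Insert 9 (step 7): P = [1, 2, 9] / [3, 7] / [5, 8];  Q = [1, 2, 7] / [3, 4] / [5, 6]
  Insert 4 (step 8): P = [1, 2, 4] / [3, 7, 9] / [5, 8];  Q = [1, 2, 7] / [3, 4, 8] / [5, 6]
  Insert 6 (step 9): P = [1, 2, 4, 6] / [3, 7, 9] / [5, 8];  Q = [1, 2, 7, 9] / [3, 4, 8] / [5, 6]
Final shape: (4, 3, 2).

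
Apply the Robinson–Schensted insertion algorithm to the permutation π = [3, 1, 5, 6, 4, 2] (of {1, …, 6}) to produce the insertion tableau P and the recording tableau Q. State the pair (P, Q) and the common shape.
P = [1, 2, 6] / [3, 4] / [5];  Q = [1, 3, 4] / [2, 5] / [6];  common shape = (3, 2, 1)

Row-insert the values π_1, π_2, … into P one at a time, bumping the leftmost entry strictly greater than the inserted value down to the next row. The recording tableau Q records, in position (i, j), the step at which that cell was added to P.
  Insert 3 (step 1): P = [3];  Q = [1]
  Insert 1 (step 2): P = [1] / [3];  Q = [1] / [2]
  Insert 5 (step 3): P = [1, 5] / [3];  Q = [1, 3] / [2]
  Insert 6 (step 4): P = [1, 5, 6] / [3];  Q = [1, 3, 4] / [2]
  Insert 4 (step 5): P = [1, 4, 6] / [3, 5];  Q = [1, 3, 4] / [2, 5]
  Insert 2 (step 6): P = [1, 2, 6] / [3, 4] / [5];  Q = [1, 3, 4] / [2, 5] / [6]
Final shape: (3, 2, 1).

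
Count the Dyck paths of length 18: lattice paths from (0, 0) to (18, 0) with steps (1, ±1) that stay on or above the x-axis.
C_9 = 4862

These Dyck paths are counted by the Catalan number C_n = (1/(n + 1)) · C(2n, n). For n = 9: C_9 = (1/10) · C(18, 9) = 48620/10 = 4862.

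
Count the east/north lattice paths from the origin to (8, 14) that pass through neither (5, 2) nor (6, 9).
Number of paths = 208638

Inclusion–exclusion. Total paths: C(22, 8) = 319770. Through P₁: C(7, 5)·C(15, 3) = 9555. Through P₂: C(15, 6)·C(7, 2) = 105105. Since P₁ is strictly southwest of P₂, a monotone path through both must visit P₁ then P₂; paths through both = C(7, 5)·C(8, 1)·C(7, 2) = 3528. Avoid both = 319770 − 9555 − 105105 + 3528 = 208638.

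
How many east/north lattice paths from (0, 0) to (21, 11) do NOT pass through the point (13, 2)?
Number of paths = 126471930

Total paths from (0, 0) to (21, 11): C(32, 21) = 129024480. Paths through (13, 2): (paths (0, 0) → (13, 2)) × (paths (13, 2) → (21, 11)) = C(15, 13) · C(17, 8) = 105 · 24310 = 2552550. Avoidance count = 129024480 − 2552550 = 126471930.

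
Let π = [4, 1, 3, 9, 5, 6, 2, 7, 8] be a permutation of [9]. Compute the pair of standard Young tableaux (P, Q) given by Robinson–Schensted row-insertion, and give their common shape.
P = [1, 2, 5, 6, 7, 8] / [3, 9] / [4];  Q = [1, 3, 4, 6, 8, 9] / [2, 5] / [7];  common shape = (6, 2, 1)

Row-insert the values π_1, π_2, … into P one at a time, bumping the leftmost entry strictly greater than the inserted value down to the next row. The recording tableau Q records, in position (i, j), the step at which that cell was added to P.
  Insert 4 (step 1): P = [4];  Q = [1]
  Insert 1 (step 2): P = [1] / [4];  Q = [1] / [2]
  Insert 3 (step 3): P = [1, 3] / [4];  Q = [1, 3] / [2]
  Insert 9 (step 4): P = [1, 3, 9] / [4];  Q = [1, 3, 4] / [2]
  Insert 5 (step 5): P = [1, 3, 5] / [4, 9];  Q = [1, 3, 4] / [2, 5]
  Insert 6 (step 6): P = [1, 3, 5, 6] / [4, 9];  Q = [1, 3, 4, 6] / [2, 5]
  Insert 2 (step 7): P = [1, 2, 5, 6] / [3, 9] / [4];  Q = [1, 3, 4, 6] / [2, 5] / [7]
  Insert 7 (step 8): P = [1, 2, 5, 6, 7] / [3, 9] / [4];  Q = [1, 3, 4, 6, 8] / [2, 5] / [7]
  Insert 8 (step 9): P = [1, 2, 5, 6, 7, 8] / [3, 9] / [4];  Q = [1, 3, 4, 6, 8, 9] / [2, 5] / [7]
Final shape: (6, 2, 1).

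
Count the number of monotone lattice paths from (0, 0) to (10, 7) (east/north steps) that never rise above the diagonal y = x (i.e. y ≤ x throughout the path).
Number of paths = 7072

By the reflection principle (André's argument), the number of monotone paths to (10, 7) with n ≤ m that never go above y = x is C(17, 10) − C(17, 11) = 19448 − 12376 = 7072.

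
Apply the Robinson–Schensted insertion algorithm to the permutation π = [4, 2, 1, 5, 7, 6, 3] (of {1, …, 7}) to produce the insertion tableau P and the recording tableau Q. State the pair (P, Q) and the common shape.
P = [1, 3, 6] / [2, 5] / [4, 7];  Q = [1, 4, 5] / [2, 6] / [3, 7];  common shape = (3, 2, 2)

Row-insert the values π_1, π_2, … into P one at a time, bumping the leftmost entry strictly greater than the inserted value down to the next row. The recording tableau Q records, in position (i, j), the step at which that cell was added to P.
  Insert 4 (step 1): P = [4];  Q = [1]
  Insert 2 (step 2): P = [2] / [4];  Q = [1] / [2]
  Insert 1 (step 3): P = [1] / [2] / [4];  Q = [1] / [2] / [3]
  Insert 5 (step 4): P = [1, 5] / [2] / [4];  Q = [1, 4] / [2] / [3]
  Insert 7 (step 5): P = [1, 5, 7] / [2] / [4];  Q = [1, 4, 5] / [2] / [3]
  Insert 6 (step 6): P = [1, 5, 6] / [2, 7] / [4];  Q = [1, 4, 5] / [2, 6] / [3]
  Insert 3 (step 7): P = [1, 3, 6] / [2, 5] / [4, 7];  Q = [1, 4, 5] / [2, 6] / [3, 7]
Final shape: (3, 2, 2).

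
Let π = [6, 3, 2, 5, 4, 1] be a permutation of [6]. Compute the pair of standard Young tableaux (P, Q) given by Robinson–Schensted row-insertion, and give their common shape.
P = [1, 4] / [2, 5] / [3] / [6];  Q = [1, 4] / [2, 5] / [3] / [6];  common shape = (2, 2, 1, 1)

Row-insert the values π_1, π_2, … into P one at a time, bumping the leftmost entry strictly greater than the inserted value down to the next row. The recording tableau Q records, in position (i, j), the step at which that cell was added to P.
  Insert 6 (step 1): P = [6];  Q = [1]
  Insert 3 (step 2): P = [3] / [6];  Q = [1] / [2]
  Insert 2 (step 3): P = [2] / [3] / [6];  Q = [1] / [2] / [3]
  Insert 5 (step 4): P = [2, 5] / [3] / [6];  Q = [1, 4] / [2] / [3]
  Insert 4 (step 5): P = [2, 4] / [3, 5] / [6];  Q = [1, 4] / [2, 5] / [3]
  Insert 1 (step 6): P = [1, 4] / [2, 5] / [3] / [6];  Q = [1, 4] / [2, 5] / [3] / [6]
Final shape: (2, 2, 1, 1).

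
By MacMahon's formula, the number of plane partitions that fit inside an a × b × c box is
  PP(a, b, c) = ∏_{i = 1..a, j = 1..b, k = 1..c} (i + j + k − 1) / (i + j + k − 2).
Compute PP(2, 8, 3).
PP(2, 8, 3) = 9075

Evaluate the triple product over i = 1..2, j = 1..8, k = 1..3. The factors are (2/1) · (3/2) · (4/3) · (3/2) · (4/3) · (5/4) · (4/3) · (5/4) · … (48 factors total). The numerators and denominators telescope so the product is an integer; carrying out the multiplication exactly gives PP(2, 8, 3) = 9075.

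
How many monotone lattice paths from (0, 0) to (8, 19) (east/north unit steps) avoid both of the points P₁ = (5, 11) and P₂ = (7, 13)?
Number of paths = 1140171

Inclusion–exclusion. Total paths: C(27, 8) = 2220075. Through P₁: C(16, 5)·C(11, 3) = 720720. Through P₂: C(20, 7)·C(7, 1) = 542640. Since P₁ is strictly southwest of P₂, a monotone path through both must visit P₁ then P₂; paths through both = C(16, 5)·C(4, 2)·C(7, 1) = 183456. Avoid both = 2220075 − 720720 − 542640 + 183456 = 1140171.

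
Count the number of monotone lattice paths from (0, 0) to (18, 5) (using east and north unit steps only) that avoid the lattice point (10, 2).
Number of paths = 22759

Total paths from (0, 0) to (18, 5): C(23, 18) = 33649. Paths through (10, 2): (paths (0, 0) → (10, 2)) × (paths (10, 2) → (18, 5)) = C(12, 10) · C(11, 8) = 66 · 165 = 10890. Avoidance count = 33649 − 10890 = 22759.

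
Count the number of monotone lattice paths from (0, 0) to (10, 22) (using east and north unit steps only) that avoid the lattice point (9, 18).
Number of paths = 41078115

Total paths from (0, 0) to (10, 22): C(32, 10) = 64512240. Paths through (9, 18): (paths (0, 0) → (9, 18)) × (paths (9, 18) → (10, 22)) = C(27, 9) · C(5, 1) = 4686825 · 5 = 23434125. Avoidance count = 64512240 − 23434125 = 41078115.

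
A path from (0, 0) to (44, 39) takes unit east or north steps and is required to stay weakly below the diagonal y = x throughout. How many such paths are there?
Number of paths = 97019492508368618322960

By the reflection principle (André's argument), the number of monotone paths to (44, 39) with n ≤ m that never go above y = x is C(83, 44) − C(83, 45) = 727646193812764637422200 − 630626701304396019099240 = 97019492508368618322960.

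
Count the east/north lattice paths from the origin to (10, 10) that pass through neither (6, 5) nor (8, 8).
Number of paths = 77044

Inclusion–exclusion. Total paths: C(20, 10) = 184756. Through P₁: C(11, 6)·C(9, 4) = 58212. Through P₂: C(16, 8)·C(4, 2) = 77220. Since P₁ is strictly southwest of P₂, a monotone path through both must visit P₁ then P₂; paths through both = C(11, 6)·C(5, 2)·C(4, 2) = 27720. Avoid both = 184756 − 58212 − 77220 + 27720 = 77044.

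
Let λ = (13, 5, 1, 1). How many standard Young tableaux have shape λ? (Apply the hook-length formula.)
# SYT of shape (13, 5, 1, 1) = 654075

Hook-length formula: f^λ = n! / Π hook(c), product over all cells c of the Young diagram. For λ = (13, 5, 1, 1), n = 20 boxes. Hook lengths by row (left-to-right, top-to-bottom): [16, 13, 12, 11, 10, 8, 7, 6, 5, 4, 3, 2, 1]; [7, 4, 3, 2, 1]; [2]; [1]. Product of hooks = 3719607091200. So f^λ = 20! / 3719607091200 = 2432902008176640000 / 3719607091200 = 654075.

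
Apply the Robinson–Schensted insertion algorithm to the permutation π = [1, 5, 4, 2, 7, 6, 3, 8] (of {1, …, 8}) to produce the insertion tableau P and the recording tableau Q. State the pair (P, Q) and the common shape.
P = [1, 2, 3, 8] / [4, 6] / [5, 7];  Q = [1, 2, 5, 8] / [3, 6] / [4, 7];  common shape = (4, 2, 2)

Row-insert the values π_1, π_2, … into P one at a time, bumping the leftmost entry strictly greater than the inserted value down to the next row. The recording tableau Q records, in position (i, j), the step at which that cell was added to P.
  Insert 1 (step 1): P = [1];  Q = [1]
  Insert 5 (step 2): P = [1, 5];  Q = [1, 2]
  Insert 4 (step 3): P = [1, 4] / [5];  Q = [1, 2] / [3]
  Insert 2 (step 4): P = [1, 2] / [4] / [5];  Q = [1, 2] / [3] / [4]
  Insert 7 (step 5): P = [1, 2, 7] / [4] / [5];  Q = [1, 2, 5] / [3] / [4]
  Insert 6 (step 6): P = [1, 2, 6] / [4, 7] / [5];  Q = [1, 2, 5] / [3, 6] / [4]
  Insert 3 (step 7): P = [1, 2, 3] / [4, 6] / [5, 7];  Q = [1, 2, 5] / [3, 6] / [4, 7]
  Insert 8 (step 8): P = [1, 2, 3, 8] / [4, 6] / [5, 7];  Q = [1, 2, 5, 8] / [3, 6] / [4, 7]
Final shape: (4, 2, 2).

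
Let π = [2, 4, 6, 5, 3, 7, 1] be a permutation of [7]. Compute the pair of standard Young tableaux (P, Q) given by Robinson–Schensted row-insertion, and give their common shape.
P = [1, 3, 5, 7] / [2] / [4] / [6];  Q = [1, 2, 3, 6] / [4] / [5] / [7];  common shape = (4, 1, 1, 1)

Row-insert the values π_1, π_2, … into P one at a time, bumping the leftmost entry strictly greater than the inserted value down to the next row. The recording tableau Q records, in position (i, j), the step at which that cell was added to P.
  Insert 2 (step 1): P = [2];  Q = [1]
  Insert 4 (step 2): P = [2, 4];  Q = [1, 2]
  Insert 6 (step 3): P = [2, 4, 6];  Q = [1, 2, 3]
  Insert 5 (step 4): P = [2, 4, 5] / [6];  Q = [1, 2, 3] / [4]
  Insert 3 (step 5): P = [2, 3, 5] / [4] / [6];  Q = [1, 2, 3] / [4] / [5]
  Insert 7 (step 6): P = [2, 3, 5, 7] / [4] / [6];  Q = [1, 2, 3, 6] / [4] / [5]
  Insert 1 (step 7): P = [1, 3, 5, 7] / [2] / [4] / [6];  Q = [1, 2, 3, 6] / [4] / [5] / [7]
Final shape: (4, 1, 1, 1).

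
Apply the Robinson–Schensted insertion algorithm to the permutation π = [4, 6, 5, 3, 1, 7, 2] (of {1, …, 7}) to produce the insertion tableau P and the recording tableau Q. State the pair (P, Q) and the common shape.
P = [1, 2, 7] / [3, 5] / [4] / [6];  Q = [1, 2, 6] / [3, 7] / [4] / [5];  common shape = (3, 2, 1, 1)

Row-insert the values π_1, π_2, … into P one at a time, bumping the leftmost entry strictly greater than the inserted value down to the next row. The recording tableau Q records, in position (i, j), the step at which that cell was added to P.
  Insert 4 (step 1): P = [4];  Q = [1]
  Insert 6 (step 2): P = [4, 6];  Q = [1, 2]
  Insert 5 (step 3): P = [4, 5] / [6];  Q = [1, 2] / [3]
  Insert 3 (step 4): P = [3, 5] / [4] / [6];  Q = [1, 2] / [3] / [4]
  Insert 1 (step 5): P = [1, 5] / [3] / [4] / [6];  Q = [1, 2] / [3] / [4] / [5]
  Insert 7 (step 6): P = [1, 5, 7] / [3] / [4] / [6];  Q = [1, 2, 6] / [3] / [4] / [5]
  Insert 2 (step 7): P = [1, 2, 7] / [3, 5] / [4] / [6];  Q = [1, 2, 6] / [3, 7] / [4] / [5]
Final shape: (3, 2, 1, 1).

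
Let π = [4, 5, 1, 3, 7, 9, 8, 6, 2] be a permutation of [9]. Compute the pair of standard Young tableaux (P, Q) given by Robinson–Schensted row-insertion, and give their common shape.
P = [1, 2, 6, 8] / [3, 5, 7] / [4] / [9];  Q = [1, 2, 5, 6] / [3, 4, 7] / [8] / [9];  common shape = (4, 3, 1, 1)

Row-insert the values π_1, π_2, … into P one at a time, bumping the leftmost entry strictly greater than the inserted value down to the next row. The recording tableau Q records, in position (i, j), the step at which that cell was added to P.
  Insert 4 (step 1): P = [4];  Q = [1]
  Insert 5 (step 2): P = [4, 5];  Q = [1, 2]
  Insert 1 (step 3): P = [1, 5] / [4];  Q = [1, 2] / [3]
  Insert 3 (step 4): P = [1, 3] / [4, 5];  Q = [1, 2] / [3, 4]
  Insert 7 (step 5): P = [1, 3, 7] / [4, 5];  Q = [1, 2, 5] / [3, 4]
  Insert 9 (step 6): P = [1, 3, 7, 9] / [4, 5];  Q = [1, 2, 5, 6] / [3, 4]
  Insert 8 (step 7): P = [1, 3, 7, 8] / [4, 5, 9];  Q = [1, 2, 5, 6] / [3, 4, 7]
  Insert 6 (step 8): P = [1, 3, 6, 8] / [4, 5, 7] / [9];  Q = [1, 2, 5, 6] / [3, 4, 7] / [8]
  Insert 2 (step 9): P = [1, 2, 6, 8] / [3, 5, 7] / [4] / [9];  Q = [1, 2, 5, 6] / [3, 4, 7] / [8] / [9]
Final shape: (4, 3, 1, 1).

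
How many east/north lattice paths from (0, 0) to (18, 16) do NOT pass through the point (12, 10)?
Number of paths = 1606460526

Total paths from (0, 0) to (18, 16): C(34, 18) = 2203961430. Paths through (12, 10): (paths (0, 0) → (12, 10)) × (paths (12, 10) → (18, 16)) = C(22, 12) · C(12, 6) = 646646 · 924 = 597500904. Avoidance count = 2203961430 − 597500904 = 1606460526.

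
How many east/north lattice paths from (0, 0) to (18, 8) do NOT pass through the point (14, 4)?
Number of paths = 1348075

Total paths from (0, 0) to (18, 8): C(26, 18) = 1562275. Paths through (14, 4): (paths (0, 0) → (14, 4)) × (paths (14, 4) → (18, 8)) = C(18, 14) · C(8, 4) = 3060 · 70 = 214200. Avoidance count = 1562275 − 214200 = 1348075.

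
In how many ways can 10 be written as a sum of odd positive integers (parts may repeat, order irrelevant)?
p_odd(10) = 10

Partitions of 10 using only odd parts 1, 3, 5, …: 9+1, 7+3, 7+1+1+1, 5+5, 5+3+1+1, 5+1+1+1+1+1, 3+3+3+1, 3+3+1+1+1+1, 3+1+1+1+1+1+1+1, 1+1+1+1+1+1+1+1+1+1. There are 10. (Euler: this equals q(10), the number of distinct-part partitions.)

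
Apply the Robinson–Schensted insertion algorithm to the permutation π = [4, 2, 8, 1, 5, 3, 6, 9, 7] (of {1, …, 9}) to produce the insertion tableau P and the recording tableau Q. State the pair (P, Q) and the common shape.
P = [1, 3, 6, 7] / [2, 5, 9] / [4, 8];  Q = [1, 3, 7, 8] / [2, 5, 9] / [4, 6];  common shape = (4, 3, 2)

Row-insert the values π_1, π_2, … into P one at a time, bumping the leftmost entry strictly greater than the inserted value down to the next row. The recording tableau Q records, in position (i, j), the step at which that cell was added to P.
  Insert 4 (step 1): P = [4];  Q = [1]
  Insert 2 (step 2): P = [2] / [4];  Q = [1] / [2]
  Insert 8 (step 3): P = [2, 8] / [4];  Q = [1, 3] / [2]
  Insert 1 (step 4): P = [1, 8] / [2] / [4];  Q = [1, 3] / [2] / [4]
  Insert 5 (step 5): P = [1, 5] / [2, 8] / [4];  Q = [1, 3] / [2, 5] / [4]
  Insert 3 (step 6): P = [1, 3] / [2, 5] / [4, 8];  Q = [1, 3] / [2, 5] / [4, 6]
  Insert 6 (step 7): P = [1, 3, 6] / [2, 5] / [4, 8];  Q = [1, 3, 7] / [2, 5] / [4, 6]
  Insert 9 (step 8): P = [1, 3, 6, 9] / [2, 5] / [4, 8];  Q = [1, 3, 7, 8] / [2, 5] / [4, 6]
  Insert 7 (step 9): P = [1, 3, 6, 7] / [2, 5, 9] / [4, 8];  Q = [1, 3, 7, 8] / [2, 5, 9] / [4, 6]
Final shape: (4, 3, 2).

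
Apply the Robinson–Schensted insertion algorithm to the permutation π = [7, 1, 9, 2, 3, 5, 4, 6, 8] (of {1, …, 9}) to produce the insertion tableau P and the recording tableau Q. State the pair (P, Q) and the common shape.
P = [1, 2, 3, 4, 6, 8] / [5, 9] / [7];  Q = [1, 3, 5, 6, 8, 9] / [2, 4] / [7];  common shape = (6, 2, 1)

Row-insert the values π_1, π_2, … into P one at a time, bumping the leftmost entry strictly greater than the inserted value down to the next row. The recording tableau Q records, in position (i, j), the step at which that cell was added to P.
  Insert 7 (step 1): P = [7];  Q = [1]
  Insert 1 (step 2): P = [1] / [7];  Q = [1] / [2]
  Insert 9 (step 3): P = [1, 9] / [7];  Q = [1, 3] / [2]
  Insert 2 (step 4): P = [1, 2] / [7, 9];  Q = [1, 3] / [2, 4]
  Insert 3 (step 5): P = [1, 2, 3] / [7, 9];  Q = [1, 3, 5] / [2, 4]
  Insert 5 (step 6): P = [1, 2, 3, 5] / [7, 9];  Q = [1, 3, 5, 6] / [2, 4]
  Insert 4 (step 7): P = [1, 2, 3, 4] / [5, 9] / [7];  Q = [1, 3, 5, 6] / [2, 4] / [7]
  Insert 6 (step 8): P = [1, 2, 3, 4, 6] / [5, 9] / [7];  Q = [1, 3, 5, 6, 8] / [2, 4] / [7]
  Insert 8 (step 9): P = [1, 2, 3, 4, 6, 8] / [5, 9] / [7];  Q = [1, 3, 5, 6, 8, 9] / [2, 4] / [7]
Final shape: (6, 2, 1).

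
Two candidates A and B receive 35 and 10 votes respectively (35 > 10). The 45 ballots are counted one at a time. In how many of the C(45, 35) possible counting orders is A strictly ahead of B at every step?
Strict-lead orderings = 1772326270

Total orderings of the 45 votes with 35 for A: C(45, 35) = 3190187286. By the Bertrand ballot formula (Cycle Lemma / reflection principle), the number of orderings in which A is strictly ahead of B throughout is (p − q)/(p + q) · C(p + q, p) = (35 − 10)/(35 + 10) · 3190187286 = 1772326270.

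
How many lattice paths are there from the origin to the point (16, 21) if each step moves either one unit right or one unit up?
Number of paths = 12875774670

A monotone lattice path from (0, 0) to (16, 21) consists of 16 east steps and 21 north steps in some order, so it is determined by which 16 of the 37 steps are east. The count is C(37, 16) = 12875774670.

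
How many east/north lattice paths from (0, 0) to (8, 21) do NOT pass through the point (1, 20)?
Number of paths = 4291977

Total paths from (0, 0) to (8, 21): C(29, 8) = 4292145. Paths through (1, 20): (paths (0, 0) → (1, 20)) × (paths (1, 20) → (8, 21)) = C(21, 1) · C(8, 7) = 21 · 8 = 168. Avoidance count = 4292145 − 168 = 4291977.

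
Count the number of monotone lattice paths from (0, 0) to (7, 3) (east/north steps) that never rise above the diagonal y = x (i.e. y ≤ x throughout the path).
Number of paths = 75

By the reflection principle (André's argument), the number of monotone paths to (7, 3) with n ≤ m that never go above y = x is C(10, 7) − C(10, 8) = 120 − 45 = 75.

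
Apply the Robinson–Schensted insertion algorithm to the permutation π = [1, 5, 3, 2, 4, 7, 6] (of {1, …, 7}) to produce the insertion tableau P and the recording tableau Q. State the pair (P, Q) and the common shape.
P = [1, 2, 4, 6] / [3, 7] / [5];  Q = [1, 2, 5, 6] / [3, 7] / [4];  common shape = (4, 2, 1)

Row-insert the values π_1, π_2, … into P one at a time, bumping the leftmost entry strictly greater than the inserted value down to the next row. The recording tableau Q records, in position (i, j), the step at which that cell was added to P.
  Insert 1 (step 1): P = [1];  Q = [1]
  Insert 5 (step 2): P = [1, 5];  Q = [1, 2]
  Insert 3 (step 3): P = [1, 3] / [5];  Q = [1, 2] / [3]
  Insert 2 (step 4): P = [1, 2] / [3] / [5];  Q = [1, 2] / [3] / [4]
  Insert 4 (step 5): P = [1, 2, 4] / [3] / [5];  Q = [1, 2, 5] / [3] / [4]
  Insert 7 (step 6): P = [1, 2, 4, 7] / [3] / [5];  Q = [1, 2, 5, 6] / [3] / [4]
  Insert 6 (step 7): P = [1, 2, 4, 6] / [3, 7] / [5];  Q = [1, 2, 5, 6] / [3, 7] / [4]
Final shape: (4, 2, 1).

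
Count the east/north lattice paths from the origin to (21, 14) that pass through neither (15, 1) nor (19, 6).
Number of paths = 2311646508

Inclusion–exclusion. Total paths: C(35, 21) = 2319959400. Through P₁: C(16, 15)·C(19, 6) = 434112. Through P₂: C(25, 19)·C(10, 2) = 7969500. Since P₁ is strictly southwest of P₂, a monotone path through both must visit P₁ then P₂; paths through both = C(16, 15)·C(9, 4)·C(10, 2) = 90720. Avoid both = 2319959400 − 434112 − 7969500 + 90720 = 2311646508.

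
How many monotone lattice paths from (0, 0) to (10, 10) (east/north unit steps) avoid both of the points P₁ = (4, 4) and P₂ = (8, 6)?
Number of paths = 90781

Inclusion–exclusion. Total paths: C(20, 10) = 184756. Through P₁: C(8, 4)·C(12, 6) = 64680. Through P₂: C(14, 8)·C(6, 2) = 45045. Since P₁ is strictly southwest of P₂, a monotone path through both must visit P₁ then P₂; paths through both = C(8, 4)·C(6, 4)·C(6, 2) = 15750. Avoid both = 184756 − 64680 − 45045 + 15750 = 90781.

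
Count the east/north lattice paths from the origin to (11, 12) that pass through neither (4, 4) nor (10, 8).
Number of paths = 756338

Inclusion–exclusion. Total paths: C(23, 11) = 1352078. Through P₁: C(8, 4)·C(15, 7) = 450450. Through P₂: C(18, 10)·C(5, 1) = 218790. Since P₁ is strictly southwest of P₂, a monotone path through both must visit P₁ then P₂; paths through both = C(8, 4)·C(10, 6)·C(5, 1) = 73500. Avoid both = 1352078 − 450450 − 218790 + 73500 = 756338.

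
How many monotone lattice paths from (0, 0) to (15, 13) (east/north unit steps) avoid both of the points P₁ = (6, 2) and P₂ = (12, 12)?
Number of paths = 22819552

Inclusion–exclusion. Total paths: C(28, 15) = 37442160. Through P₁: C(8, 6)·C(20, 9) = 4702880. Through P₂: C(24, 12)·C(4, 3) = 10816624. Since P₁ is strictly southwest of P₂, a monotone path through both must visit P₁ then P₂; paths through both = C(8, 6)·C(16, 6)·C(4, 3) = 896896. Avoid both = 37442160 − 4702880 − 10816624 + 896896 = 22819552.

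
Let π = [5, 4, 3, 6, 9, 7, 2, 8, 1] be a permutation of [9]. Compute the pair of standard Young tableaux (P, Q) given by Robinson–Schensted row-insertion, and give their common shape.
P = [1, 6, 7, 8] / [2, 9] / [3] / [4] / [5];  Q = [1, 4, 5, 8] / [2, 6] / [3] / [7] / [9];  common shape = (4, 2, 1, 1, 1)

Row-insert the values π_1, π_2, … into P one at a time, bumping the leftmost entry strictly greater than the inserted value down to the next row. The recording tableau Q records, in position (i, j), the step at which that cell was added to P.
  Insert 5 (step 1): P = [5];  Q = [1]
  Insert 4 (step 2): P = [4] / [5];  Q = [1] / [2]
  Insert 3 (step 3): P = [3] / [4] / [5];  Q = [1] / [2] / [3]
  Insert 6 (step 4): P = [3, 6] / [4] / [5];  Q = [1, 4] / [2] / [3]
  Insert 9 (step 5): P = [3, 6, 9] / [4] / [5];  Q = [1, 4, 5] / [2] / [3]
  Insert 7 (step 6): P = [3, 6, 7] / [4, 9] / [5];  Q = [1, 4, 5] / [2, 6] / [3]
  Insert 2 (step 7): P = [2, 6, 7] / [3, 9] / [4] / [5];  Q = [1, 4, 5] / [2, 6] / [3] / [7]
  Insert 8 (step 8): P = [2, 6, 7, 8] / [3, 9] / [4] / [5];  Q = [1, 4, 5, 8] / [2, 6] / [3] / [7]
  Insert 1 (step 9): P = [1, 6, 7, 8] / [2, 9] / [3] / [4] / [5];  Q = [1, 4, 5, 8] / [2, 6] / [3] / [7] / [9]
Final shape: (4, 2, 1, 1, 1).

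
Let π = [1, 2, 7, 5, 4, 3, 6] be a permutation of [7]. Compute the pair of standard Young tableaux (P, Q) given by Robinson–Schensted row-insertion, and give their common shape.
P = [1, 2, 3, 6] / [4] / [5] / [7];  Q = [1, 2, 3, 7] / [4] / [5] / [6];  common shape = (4, 1, 1, 1)

Row-insert the values π_1, π_2, … into P one at a time, bumping the leftmost entry strictly greater than the inserted value down to the next row. The recording tableau Q records, in position (i, j), the step at which that cell was added to P.
  Insert 1 (step 1): P = [1];  Q = [1]
  Insert 2 (step 2): P = [1, 2];  Q = [1, 2]
  Insert 7 (step 3): P = [1, 2, 7];  Q = [1, 2, 3]
  Insert 5 (step 4): P = [1, 2, 5] / [7];  Q = [1, 2, 3] / [4]
  Insert 4 (step 5): P = [1, 2, 4] / [5] / [7];  Q = [1, 2, 3] / [4] / [5]
  Insert 3 (step 6): P = [1, 2, 3] / [4] / [5] / [7];  Q = [1, 2, 3] / [4] / [5] / [6]
  Insert 6 (step 7): P = [1, 2, 3, 6] / [4] / [5] / [7];  Q = [1, 2, 3, 7] / [4] / [5] / [6]
Final shape: (4, 1, 1, 1).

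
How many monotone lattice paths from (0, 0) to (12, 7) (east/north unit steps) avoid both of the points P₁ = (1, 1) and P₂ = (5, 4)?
Number of paths = 18916

Inclusion–exclusion. Total paths: C(19, 12) = 50388. Through P₁: C(2, 1)·C(17, 11) = 24752. Through P₂: C(9, 5)·C(10, 7) = 15120. Since P₁ is strictly southwest of P₂, a monotone path through both must visit P₁ then P₂; paths through both = C(2, 1)·C(7, 4)·C(10, 7) = 8400. Avoid both = 50388 − 24752 − 15120 + 8400 = 18916.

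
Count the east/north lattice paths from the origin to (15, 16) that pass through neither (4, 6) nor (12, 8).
Number of paths = 207244035

Inclusion–exclusion. Total paths: C(31, 15) = 300540195. Through P₁: C(10, 4)·C(21, 11) = 74070360. Through P₂: C(20, 12)·C(11, 3) = 20785050. Since P₁ is strictly southwest of P₂, a monotone path through both must visit P₁ then P₂; paths through both = C(10, 4)·C(10, 8)·C(11, 3) = 1559250. Avoid both = 300540195 − 74070360 − 20785050 + 1559250 = 207244035.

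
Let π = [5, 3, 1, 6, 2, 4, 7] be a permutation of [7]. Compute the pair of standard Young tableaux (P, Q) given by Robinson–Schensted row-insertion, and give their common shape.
P = [1, 2, 4, 7] / [3, 6] / [5];  Q = [1, 4, 6, 7] / [2, 5] / [3];  common shape = (4, 2, 1)

Row-insert the values π_1, π_2, … into P one at a time, bumping the leftmost entry strictly greater than the inserted value down to the next row. The recording tableau Q records, in position (i, j), the step at which that cell was added to P.
  Insert 5 (step 1): P = [5];  Q = [1]
  Insert 3 (step 2): P = [3] / [5];  Q = [1] / [2]
  Insert 1 (step 3): P = [1] / [3] / [5];  Q = [1] / [2] / [3]
  Insert 6 (step 4): P = [1, 6] / [3] / [5];  Q = [1, 4] / [2] / [3]
  Insert 2 (step 5): P = [1, 2] / [3, 6] / [5];  Q = [1, 4] / [2, 5] / [3]
  Insert 4 (step 6): P = [1, 2, 4] / [3, 6] / [5];  Q = [1, 4, 6] / [2, 5] / [3]
  Insert 7 (step 7): P = [1, 2, 4, 7] / [3, 6] / [5];  Q = [1, 4, 6, 7] / [2, 5] / [3]
Final shape: (4, 2, 1).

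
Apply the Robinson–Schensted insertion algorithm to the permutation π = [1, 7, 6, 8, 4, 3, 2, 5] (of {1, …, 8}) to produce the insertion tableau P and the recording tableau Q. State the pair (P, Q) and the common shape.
P = [1, 2, 5] / [3, 8] / [4] / [6] / [7];  Q = [1, 2, 4] / [3, 8] / [5] / [6] / [7];  common shape = (3, 2, 1, 1, 1)

Row-insert the values π_1, π_2, … into P one at a time, bumping the leftmost entry strictly greater than the inserted value down to the next row. The recording tableau Q records, in position (i, j), the step at which that cell was added to P.
  Insert 1 (step 1): P = [1];  Q = [1]
  Insert 7 (step 2): P = [1, 7];  Q = [1, 2]
  Insert 6 (step 3): P = [1, 6] / [7];  Q = [1, 2] / [3]
  Insert 8 (step 4): P = [1, 6, 8] / [7];  Q = [1, 2, 4] / [3]
  Insert 4 (step 5): P = [1, 4, 8] / [6] / [7];  Q = [1, 2, 4] / [3] / [5]
  Insert 3 (step 6): P = [1, 3, 8] / [4] / [6] / [7];  Q = [1, 2, 4] / [3] / [5] / [6]
  Insert 2 (step 7): P = [1, 2, 8] / [3] / [4] / [6] / [7];  Q = [1, 2, 4] / [3] / [5] / [6] / [7]
  Insert 5 (step 8): P = [1, 2, 5] / [3, 8] / [4] / [6] / [7];  Q = [1, 2, 4] / [3, 8] / [5] / [6] / [7]
Final shape: (3, 2, 1, 1, 1).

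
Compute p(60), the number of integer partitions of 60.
p(60) = 966467

Compute p(n) via the recurrence p(n, m) = p(n, m−1) + p(n−m, m), where p(n, m) counts partitions of n with all parts ≤ m and p(n) = p(n, n). The base cases are p(0, m) = 1 and p(n, 0) = 0 for n > 0. Filling the table yields p(60) = 966467. (Euler's pentagonal recurrence is an alternative.)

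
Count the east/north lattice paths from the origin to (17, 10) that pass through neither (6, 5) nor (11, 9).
Number of paths = 5650033

Inclusion–exclusion. Total paths: C(27, 17) = 8436285. Through P₁: C(11, 6)·C(16, 11) = 2018016. Through P₂: C(20, 11)·C(7, 6) = 1175720. Since P₁ is strictly southwest of P₂, a monotone path through both must visit P₁ then P₂; paths through both = C(11, 6)·C(9, 5)·C(7, 6) = 407484. Avoid both = 8436285 − 2018016 − 1175720 + 407484 = 5650033.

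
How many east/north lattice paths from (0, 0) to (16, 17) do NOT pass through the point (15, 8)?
Number of paths = 1161899970

Total paths from (0, 0) to (16, 17): C(33, 16) = 1166803110. Paths through (15, 8): (paths (0, 0) → (15, 8)) × (paths (15, 8) → (16, 17)) = C(23, 15) · C(10, 1) = 490314 · 10 = 4903140. Avoidance count = 1166803110 − 4903140 = 1161899970.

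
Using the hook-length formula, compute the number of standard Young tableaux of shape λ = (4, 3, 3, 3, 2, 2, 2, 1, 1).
# SYT of shape (4, 3, 3, 3, 2, 2, 2, 1, 1) = 72424352

Hook-length formula: f^λ = n! / Π hook(c), product over all cells c of the Young diagram. For λ = (4, 3, 3, 3, 2, 2, 2, 1, 1), n = 21 boxes. Hook lengths by row (left-to-right, top-to-bottom): [12, 9, 5, 1]; [10, 7, 3]; [9, 6, 2]; [8, 5, 1]; [6, 3]; [5, 2]; [4, 1]; [2]; [1]. Product of hooks = 705438720000. So f^λ = 21! / 705438720000 = 51090942171709440000 / 705438720000 = 72424352.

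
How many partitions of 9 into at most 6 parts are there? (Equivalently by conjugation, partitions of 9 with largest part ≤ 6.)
p(9, parts ≤ 6) = 26

Partitions of 9 with all parts ≤ 6: 6+3, 6+2+1, 6+1+1+1, 5+4, 5+3+1, 5+2+2, 5+2+1+1, 5+1+1+1+1, 4+4+1, 4+3+2, 4+3+1+1, 4+2+2+1, 4+2+1+1+1, 4+1+1+1+1+1, 3+3+3, 3+3+2+1, 3+3+1+1+1, 3+2+2+2, 3+2+2+1+1, 3+2+1+1+1+1, 3+1+1+1+1+1+1, 2+2+2+2+1, 2+2+2+1+1+1, 2+2+1+1+1+1+1, 2+1+1+1+1+1+1+1, 1+1+1+1+1+1+1+1+1. Count = 26.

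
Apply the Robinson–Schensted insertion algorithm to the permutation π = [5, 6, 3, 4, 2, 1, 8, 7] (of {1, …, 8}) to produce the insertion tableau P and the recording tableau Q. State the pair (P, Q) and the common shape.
P = [1, 4, 7] / [2, 6, 8] / [3] / [5];  Q = [1, 2, 7] / [3, 4, 8] / [5] / [6];  common shape = (3, 3, 1, 1)

Row-insert the values π_1, π_2, … into P one at a time, bumping the leftmost entry strictly greater than the inserted value down to the next row. The recording tableau Q records, in position (i, j), the step at which that cell was added to P.
  Insert 5 (step 1): P = [5];  Q = [1]
  Insert 6 (step 2): P = [5, 6];  Q = [1, 2]
  Insert 3 (step 3): P = [3, 6] / [5];  Q = [1, 2] / [3]
  Insert 4 (step 4): P = [3, 4] / [5, 6];  Q = [1, 2] / [3, 4]
  Insert 2 (step 5): P = [2, 4] / [3, 6] / [5];  Q = [1, 2] / [3, 4] / [5]
  Insert 1 (step 6): P = [1, 4] / [2, 6] / [3] / [5];  Q = [1, 2] / [3, 4] / [5] / [6]
  Insert 8 (step 7): P = [1, 4, 8] / [2, 6] / [3] / [5];  Q = [1, 2, 7] / [3, 4] / [5] / [6]
  Insert 7 (step 8): P = [1, 4, 7] / [2, 6, 8] / [3] / [5];  Q = [1, 2, 7] / [3, 4, 8] / [5] / [6]
Final shape: (3, 3, 1, 1).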